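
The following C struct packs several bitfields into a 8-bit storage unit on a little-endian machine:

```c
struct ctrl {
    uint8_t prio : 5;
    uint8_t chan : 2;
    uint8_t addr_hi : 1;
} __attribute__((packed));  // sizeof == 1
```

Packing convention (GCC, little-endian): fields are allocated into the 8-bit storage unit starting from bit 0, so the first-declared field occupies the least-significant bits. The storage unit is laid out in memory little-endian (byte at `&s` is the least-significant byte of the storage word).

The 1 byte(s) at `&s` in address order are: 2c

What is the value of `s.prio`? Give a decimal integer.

12

[0]=0x2c (little-endian) → word 0x2c
prio [0+:5] = (word>>0) & 0x1f = 12  ←
chan [5+:2] = (word>>5) & 0x3 = 1
addr_hi [7+:1] = (word>>7) & 0x1 = 0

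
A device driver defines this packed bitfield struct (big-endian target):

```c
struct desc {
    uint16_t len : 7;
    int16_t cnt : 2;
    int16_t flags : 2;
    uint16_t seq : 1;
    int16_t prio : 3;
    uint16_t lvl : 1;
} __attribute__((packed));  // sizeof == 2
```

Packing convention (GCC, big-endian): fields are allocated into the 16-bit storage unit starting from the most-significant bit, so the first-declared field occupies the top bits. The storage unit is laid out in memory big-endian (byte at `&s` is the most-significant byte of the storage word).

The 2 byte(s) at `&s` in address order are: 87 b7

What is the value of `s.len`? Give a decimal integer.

[0]=0x87 [1]=0xb7 (big-endian) → word 0x87b7
len:7 @ bit 9 → (0x87b7>>9)&0x7f = 0x43  ←
cnt:2 @ bit 7 → (0x87b7>>7)&0x3 = 0x3
flags:2 @ bit 5 → (0x87b7>>5)&0x3 = 0x1
seq:1 @ bit 4 → (0x87b7>>4)&0x1 = 0x1
prio:3 @ bit 1 → (0x87b7>>1)&0x7 = 0x3
lvl:1 @ bit 0 → (0x87b7>>0)&0x1 = 0x1

67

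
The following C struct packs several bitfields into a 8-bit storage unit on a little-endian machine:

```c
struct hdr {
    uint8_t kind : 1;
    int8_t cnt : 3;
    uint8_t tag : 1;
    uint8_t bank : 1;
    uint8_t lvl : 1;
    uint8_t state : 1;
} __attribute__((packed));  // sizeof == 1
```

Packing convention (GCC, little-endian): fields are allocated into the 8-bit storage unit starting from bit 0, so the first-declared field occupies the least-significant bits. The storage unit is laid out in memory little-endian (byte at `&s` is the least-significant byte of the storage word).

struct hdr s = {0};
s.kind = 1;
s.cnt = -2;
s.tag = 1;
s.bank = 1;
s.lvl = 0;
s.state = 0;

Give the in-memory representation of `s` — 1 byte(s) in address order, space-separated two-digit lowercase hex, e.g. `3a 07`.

kind (1b) val=1 bits=0x1 at bit 0: 0x01
cnt (3b) val=-2 bits=0x6 at bit 1: 0x0d
tag (1b) val=1 bits=0x1 at bit 4: 0x1d
bank (1b) val=1 bits=0x1 at bit 5: 0x3d
lvl (1b) val=0 bits=0x0 at bit 6: 0x3d
state (1b) val=0 bits=0x0 at bit 7: 0x3d
word = 0x3d → little-endian bytes:
  [0]=0x3d

3d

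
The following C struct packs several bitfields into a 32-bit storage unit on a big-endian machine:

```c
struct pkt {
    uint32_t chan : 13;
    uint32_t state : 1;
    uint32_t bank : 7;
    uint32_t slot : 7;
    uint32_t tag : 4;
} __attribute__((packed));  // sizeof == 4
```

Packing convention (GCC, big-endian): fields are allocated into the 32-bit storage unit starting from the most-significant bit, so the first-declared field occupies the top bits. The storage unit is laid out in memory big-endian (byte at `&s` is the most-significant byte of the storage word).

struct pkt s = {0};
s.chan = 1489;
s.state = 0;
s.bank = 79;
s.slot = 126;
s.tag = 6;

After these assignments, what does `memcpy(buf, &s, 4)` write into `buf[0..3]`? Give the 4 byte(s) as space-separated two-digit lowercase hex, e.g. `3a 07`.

[19+:13] chan=1489 & 0x1fff = 0x5d1; word=0x2e880000
[18+:1] state=0 & 0x1 = 0x0; word=0x2e880000
[11+:7] bank=79 & 0x7f = 0x4f; word=0x2e8a7800
[4+:7] slot=126 & 0x7f = 0x7e; word=0x2e8a7fe0
[0+:4] tag=6 & 0xf = 0x6; word=0x2e8a7fe6
word = 0x2e8a7fe6 → big-endian bytes:
  [0]=0x2e  [1]=0x8a  [2]=0x7f  [3]=0xe6

2e 8a 7f e6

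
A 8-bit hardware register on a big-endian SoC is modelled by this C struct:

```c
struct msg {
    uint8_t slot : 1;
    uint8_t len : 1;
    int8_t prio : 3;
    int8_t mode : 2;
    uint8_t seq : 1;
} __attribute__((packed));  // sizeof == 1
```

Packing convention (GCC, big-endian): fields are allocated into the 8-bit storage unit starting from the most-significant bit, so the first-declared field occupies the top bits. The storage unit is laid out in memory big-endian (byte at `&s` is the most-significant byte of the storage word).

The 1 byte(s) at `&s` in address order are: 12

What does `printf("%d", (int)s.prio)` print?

[0]=0x12 (big-endian) → word 0x12
slot:1 @ bit 7 → (0x12>>7)&0x1 = 0x0
len:1 @ bit 6 → (0x12>>6)&0x1 = 0x0
prio:3 @ bit 3 → (0x12>>3)&0x7 = 0x2  ←
mode:2 @ bit 1 → (0x12>>1)&0x3 = 0x1
seq:1 @ bit 0 → (0x12>>0)&0x1 = 0x0
prio signed 3b, MSB=0: value = 2

2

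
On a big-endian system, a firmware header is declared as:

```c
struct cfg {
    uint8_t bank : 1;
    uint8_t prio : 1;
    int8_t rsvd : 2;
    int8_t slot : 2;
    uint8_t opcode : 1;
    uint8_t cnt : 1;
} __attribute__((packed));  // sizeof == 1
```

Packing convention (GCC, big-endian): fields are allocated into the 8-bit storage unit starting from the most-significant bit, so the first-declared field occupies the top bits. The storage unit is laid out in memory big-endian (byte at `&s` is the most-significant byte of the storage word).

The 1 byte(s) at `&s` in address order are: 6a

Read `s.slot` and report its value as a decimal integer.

-2

[0]=0x6a (big-endian) → word 0x6a
bank:1 @ bit 7 → (0x6a>>7)&0x1 = 0x0
prio:1 @ bit 6 → (0x6a>>6)&0x1 = 0x1
rsvd:2 @ bit 4 → (0x6a>>4)&0x3 = 0x2
slot:2 @ bit 2 → (0x6a>>2)&0x3 = 0x2  ←
opcode:1 @ bit 1 → (0x6a>>1)&0x1 = 0x1
cnt:1 @ bit 0 → (0x6a>>0)&0x1 = 0x0
slot signed 2b, MSB=1: 2 - 4 = -2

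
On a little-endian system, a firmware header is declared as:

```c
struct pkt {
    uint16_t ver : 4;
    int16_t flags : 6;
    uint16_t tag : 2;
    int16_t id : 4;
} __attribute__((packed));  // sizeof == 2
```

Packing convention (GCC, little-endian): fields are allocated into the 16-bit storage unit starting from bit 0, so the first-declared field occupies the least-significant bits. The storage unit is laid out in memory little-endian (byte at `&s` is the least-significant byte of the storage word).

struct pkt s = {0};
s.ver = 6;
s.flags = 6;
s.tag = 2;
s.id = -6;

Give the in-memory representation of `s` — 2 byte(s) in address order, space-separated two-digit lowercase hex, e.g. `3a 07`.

[0+:4] ver=6 & 0xf = 0x6; word=0x0006
[4+:6] flags=6 & 0x3f = 0x6; word=0x0066
[10+:2] tag=2 & 0x3 = 0x2; word=0x0866
[12+:4] id=-6 & 0xf = 0xa; word=0xa866
word = 0xa866 → little-endian bytes:
  [0]=0x66  [1]=0xa8

66 a8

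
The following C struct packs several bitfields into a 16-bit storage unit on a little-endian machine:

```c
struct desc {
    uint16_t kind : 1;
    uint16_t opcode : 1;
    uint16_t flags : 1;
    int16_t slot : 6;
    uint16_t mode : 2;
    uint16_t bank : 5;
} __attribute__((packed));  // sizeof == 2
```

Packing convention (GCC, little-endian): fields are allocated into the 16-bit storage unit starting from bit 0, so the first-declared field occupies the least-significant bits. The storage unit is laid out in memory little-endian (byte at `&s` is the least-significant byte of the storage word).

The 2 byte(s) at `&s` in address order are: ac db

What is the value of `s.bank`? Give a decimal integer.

[0]=0xac [1]=0xdb (little-endian) → word 0xdbac
kind [0+:1] = (word>>0) & 0x1 = 0
opcode [1+:1] = (word>>1) & 0x1 = 0
flags [2+:1] = (word>>2) & 0x1 = 1
slot [3+:6] = (word>>3) & 0x3f = 53
mode [9+:2] = (word>>9) & 0x3 = 1
bank [11+:5] = (word>>11) & 0x1f = 27  ←

27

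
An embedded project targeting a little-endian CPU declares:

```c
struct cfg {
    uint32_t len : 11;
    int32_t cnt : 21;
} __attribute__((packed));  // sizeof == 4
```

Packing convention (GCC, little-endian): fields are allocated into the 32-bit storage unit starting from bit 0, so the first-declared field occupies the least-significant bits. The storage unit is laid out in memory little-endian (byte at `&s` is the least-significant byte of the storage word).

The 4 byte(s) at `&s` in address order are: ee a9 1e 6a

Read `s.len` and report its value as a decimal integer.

494

[0]=0xee [1]=0xa9 [2]=0x1e [3]=0x6a (little-endian) → word 0x6a1ea9ee
len [0+:11] = (word>>0) & 0x7ff = 494  ←
cnt [11+:21] = (word>>11) & 0x1fffff = 869333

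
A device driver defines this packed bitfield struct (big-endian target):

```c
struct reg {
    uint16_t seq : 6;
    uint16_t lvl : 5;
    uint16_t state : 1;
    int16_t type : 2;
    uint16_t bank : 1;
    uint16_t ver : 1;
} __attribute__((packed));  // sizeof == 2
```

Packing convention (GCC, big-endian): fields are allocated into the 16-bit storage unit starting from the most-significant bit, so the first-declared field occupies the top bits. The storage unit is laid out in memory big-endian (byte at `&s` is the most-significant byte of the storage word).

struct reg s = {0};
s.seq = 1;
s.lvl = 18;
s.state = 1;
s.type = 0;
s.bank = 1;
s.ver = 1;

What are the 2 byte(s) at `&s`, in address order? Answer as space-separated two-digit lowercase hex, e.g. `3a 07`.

06 53

seq:6 = 1 → 0x1 << 10 → word 0x0400
lvl:5 = 18 → 0x12 << 5 → word 0x0640
state:1 = 1 → 0x1 << 4 → word 0x0650
type:2 = 0 → 0x0 << 2 → word 0x0650
bank:1 = 1 → 0x1 << 1 → word 0x0652
ver:1 = 1 → 0x1 << 0 → word 0x0653
word = 0x0653 → big-endian bytes:
  [0]=0x06  [1]=0x53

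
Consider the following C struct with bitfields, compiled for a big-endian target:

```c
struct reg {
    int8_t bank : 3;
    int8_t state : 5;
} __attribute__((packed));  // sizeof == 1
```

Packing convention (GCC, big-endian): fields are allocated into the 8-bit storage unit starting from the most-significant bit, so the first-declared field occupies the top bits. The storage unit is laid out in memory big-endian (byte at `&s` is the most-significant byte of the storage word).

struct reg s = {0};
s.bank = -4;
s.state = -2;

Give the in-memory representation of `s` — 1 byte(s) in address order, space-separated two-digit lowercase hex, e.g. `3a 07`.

9e

bank:3 = -4 → 0x4 << 5 → word 0x80
state:5 = -2 → 0x1e << 0 → word 0x9e
word = 0x9e → big-endian bytes:
  [0]=0x9e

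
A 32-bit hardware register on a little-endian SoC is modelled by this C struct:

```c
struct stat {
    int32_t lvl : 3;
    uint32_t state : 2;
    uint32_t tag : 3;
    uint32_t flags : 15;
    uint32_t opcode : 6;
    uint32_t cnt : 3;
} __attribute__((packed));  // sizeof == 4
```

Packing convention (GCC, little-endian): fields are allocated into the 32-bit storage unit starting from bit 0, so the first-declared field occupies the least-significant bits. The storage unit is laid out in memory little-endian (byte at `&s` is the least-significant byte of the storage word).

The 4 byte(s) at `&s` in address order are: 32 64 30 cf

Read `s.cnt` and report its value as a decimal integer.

[0]=0x32 [1]=0x64 [2]=0x30 [3]=0xcf (little-endian) → word 0xcf306432
lvl [0+:3] = (word>>0) & 0x7 = 2
state [3+:2] = (word>>3) & 0x3 = 2
tag [5+:3] = (word>>5) & 0x7 = 1
flags [8+:15] = (word>>8) & 0x7fff = 12388
opcode [23+:6] = (word>>23) & 0x3f = 30
cnt [29+:3] = (word>>29) & 0x7 = 6  ←

6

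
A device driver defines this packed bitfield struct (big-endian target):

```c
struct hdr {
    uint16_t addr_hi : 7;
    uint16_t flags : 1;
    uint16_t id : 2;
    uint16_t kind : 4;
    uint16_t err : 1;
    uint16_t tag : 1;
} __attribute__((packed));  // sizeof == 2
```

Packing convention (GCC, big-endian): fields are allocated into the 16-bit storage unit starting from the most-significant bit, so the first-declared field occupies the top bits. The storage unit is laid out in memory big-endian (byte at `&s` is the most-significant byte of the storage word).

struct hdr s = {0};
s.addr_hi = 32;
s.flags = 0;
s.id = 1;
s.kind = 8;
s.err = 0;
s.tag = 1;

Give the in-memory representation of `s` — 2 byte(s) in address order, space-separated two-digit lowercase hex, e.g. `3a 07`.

40 61

addr_hi:7 = 32 → 0x20 << 9 → word 0x4000
flags:1 = 0 → 0x0 << 8 → word 0x4000
id:2 = 1 → 0x1 << 6 → word 0x4040
kind:4 = 8 → 0x8 << 2 → word 0x4060
err:1 = 0 → 0x0 << 1 → word 0x4060
tag:1 = 1 → 0x1 << 0 → word 0x4061
word = 0x4061 → big-endian bytes:
  [0]=0x40  [1]=0x61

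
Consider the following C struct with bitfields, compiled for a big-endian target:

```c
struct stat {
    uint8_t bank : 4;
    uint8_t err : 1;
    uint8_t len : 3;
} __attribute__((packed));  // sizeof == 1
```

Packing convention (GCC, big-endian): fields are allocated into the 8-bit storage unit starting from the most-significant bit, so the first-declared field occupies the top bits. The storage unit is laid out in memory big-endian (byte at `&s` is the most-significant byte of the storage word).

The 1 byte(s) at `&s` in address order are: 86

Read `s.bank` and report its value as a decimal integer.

8

[0]=0x86 (big-endian) → word 0x86
bank [4+:4] = (word>>4) & 0xf = 8  ←
err [3+:1] = (word>>3) & 0x1 = 0
len [0+:3] = (word>>0) & 0x7 = 6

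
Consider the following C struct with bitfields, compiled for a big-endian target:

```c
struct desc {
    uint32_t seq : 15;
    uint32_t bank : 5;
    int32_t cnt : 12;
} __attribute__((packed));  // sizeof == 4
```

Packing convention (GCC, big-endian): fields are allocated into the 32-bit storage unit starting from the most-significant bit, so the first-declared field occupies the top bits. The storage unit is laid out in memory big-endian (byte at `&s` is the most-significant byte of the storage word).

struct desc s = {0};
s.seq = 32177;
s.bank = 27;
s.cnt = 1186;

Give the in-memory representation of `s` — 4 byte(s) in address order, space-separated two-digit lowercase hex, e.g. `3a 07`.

fb 63 b4 a2

[17+:15] seq=32177 & 0x7fff = 0x7db1; word=0xfb620000
[12+:5] bank=27 & 0x1f = 0x1b; word=0xfb63b000
[0+:12] cnt=1186 & 0xfff = 0x4a2; word=0xfb63b4a2
word = 0xfb63b4a2 → big-endian bytes:
  [0]=0xfb  [1]=0x63  [2]=0xb4  [3]=0xa2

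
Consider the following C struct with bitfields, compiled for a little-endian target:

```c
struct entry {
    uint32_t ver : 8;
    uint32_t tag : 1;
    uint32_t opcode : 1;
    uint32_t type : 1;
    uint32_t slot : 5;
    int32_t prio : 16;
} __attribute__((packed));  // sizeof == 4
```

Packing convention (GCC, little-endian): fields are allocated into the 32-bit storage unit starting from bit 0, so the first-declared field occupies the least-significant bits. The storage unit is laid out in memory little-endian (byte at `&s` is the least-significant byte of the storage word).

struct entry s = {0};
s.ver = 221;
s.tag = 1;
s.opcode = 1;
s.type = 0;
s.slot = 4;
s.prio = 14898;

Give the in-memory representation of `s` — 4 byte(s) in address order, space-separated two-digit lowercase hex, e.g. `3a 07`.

ver (8b) val=221 bits=0xdd at bit 0: 0x000000dd
tag (1b) val=1 bits=0x1 at bit 8: 0x000001dd
opcode (1b) val=1 bits=0x1 at bit 9: 0x000003dd
type (1b) val=0 bits=0x0 at bit 10: 0x000003dd
slot (5b) val=4 bits=0x4 at bit 11: 0x000023dd
prio (16b) val=14898 bits=0x3a32 at bit 16: 0x3a3223dd
word = 0x3a3223dd → little-endian bytes:
  [0]=0xdd  [1]=0x23  [2]=0x32  [3]=0x3a

dd 23 32 3a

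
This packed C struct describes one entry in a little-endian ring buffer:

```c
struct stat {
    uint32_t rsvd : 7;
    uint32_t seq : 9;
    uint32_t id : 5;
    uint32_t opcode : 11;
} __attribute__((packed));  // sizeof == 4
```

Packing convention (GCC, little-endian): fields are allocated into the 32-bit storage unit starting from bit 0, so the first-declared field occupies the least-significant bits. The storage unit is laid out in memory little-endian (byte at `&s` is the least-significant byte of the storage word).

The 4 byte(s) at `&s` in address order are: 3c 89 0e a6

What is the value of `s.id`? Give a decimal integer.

14

[0]=0x3c [1]=0x89 [2]=0x0e [3]=0xa6 (little-endian) → word 0xa60e893c
rsvd [0+:7] = (word>>0) & 0x7f = 60
seq [7+:9] = (word>>7) & 0x1ff = 274
id [16+:5] = (word>>16) & 0x1f = 14  ←
opcode [21+:11] = (word>>21) & 0x7ff = 1328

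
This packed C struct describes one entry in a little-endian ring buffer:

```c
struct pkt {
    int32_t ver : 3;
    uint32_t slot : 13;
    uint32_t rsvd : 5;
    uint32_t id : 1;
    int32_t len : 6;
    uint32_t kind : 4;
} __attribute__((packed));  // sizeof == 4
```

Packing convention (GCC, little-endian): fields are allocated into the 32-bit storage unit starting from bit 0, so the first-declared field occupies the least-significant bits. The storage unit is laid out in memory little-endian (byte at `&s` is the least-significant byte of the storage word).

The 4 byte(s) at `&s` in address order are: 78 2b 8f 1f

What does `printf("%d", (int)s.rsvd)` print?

15

[0]=0x78 [1]=0x2b [2]=0x8f [3]=0x1f (little-endian) → word 0x1f8f2b78
ver:3 @ bit 0 → (0x1f8f2b78>>0)&0x7 = 0x0
slot:13 @ bit 3 → (0x1f8f2b78>>3)&0x1fff = 0x56f
rsvd:5 @ bit 16 → (0x1f8f2b78>>16)&0x1f = 0xf  ←
id:1 @ bit 21 → (0x1f8f2b78>>21)&0x1 = 0x0
len:6 @ bit 22 → (0x1f8f2b78>>22)&0x3f = 0x3e
kind:4 @ bit 28 → (0x1f8f2b78>>28)&0xf = 0x1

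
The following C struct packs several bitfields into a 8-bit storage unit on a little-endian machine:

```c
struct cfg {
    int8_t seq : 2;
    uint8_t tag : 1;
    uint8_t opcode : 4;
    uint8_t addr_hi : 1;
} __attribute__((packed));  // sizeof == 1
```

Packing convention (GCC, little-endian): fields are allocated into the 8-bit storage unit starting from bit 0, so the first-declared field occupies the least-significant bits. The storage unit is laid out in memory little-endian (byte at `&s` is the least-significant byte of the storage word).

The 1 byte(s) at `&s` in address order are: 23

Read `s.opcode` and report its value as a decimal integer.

[0]=0x23 (little-endian) → word 0x23
seq:2 @ bit 0 → (0x23>>0)&0x3 = 0x3
tag:1 @ bit 2 → (0x23>>2)&0x1 = 0x0
opcode:4 @ bit 3 → (0x23>>3)&0xf = 0x4  ←
addr_hi:1 @ bit 7 → (0x23>>7)&0x1 = 0x0

4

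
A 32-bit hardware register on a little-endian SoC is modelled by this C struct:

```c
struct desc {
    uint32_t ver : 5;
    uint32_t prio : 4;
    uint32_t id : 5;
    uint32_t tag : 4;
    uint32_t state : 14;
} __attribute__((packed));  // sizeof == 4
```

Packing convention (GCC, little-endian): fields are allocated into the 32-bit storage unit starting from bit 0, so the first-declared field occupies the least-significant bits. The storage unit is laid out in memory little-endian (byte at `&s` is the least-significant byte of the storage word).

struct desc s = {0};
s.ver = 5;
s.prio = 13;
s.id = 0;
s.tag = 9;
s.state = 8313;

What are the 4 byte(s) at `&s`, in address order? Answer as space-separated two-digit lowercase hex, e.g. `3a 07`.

a5 41 e6 81

ver:5 = 5 → 0x5 << 0 → word 0x00000005
prio:4 = 13 → 0xd << 5 → word 0x000001a5
id:5 = 0 → 0x0 << 9 → word 0x000001a5
tag:4 = 9 → 0x9 << 14 → word 0x000241a5
state:14 = 8313 → 0x2079 << 18 → word 0x81e641a5
word = 0x81e641a5 → little-endian bytes:
  [0]=0xa5  [1]=0x41  [2]=0xe6  [3]=0x81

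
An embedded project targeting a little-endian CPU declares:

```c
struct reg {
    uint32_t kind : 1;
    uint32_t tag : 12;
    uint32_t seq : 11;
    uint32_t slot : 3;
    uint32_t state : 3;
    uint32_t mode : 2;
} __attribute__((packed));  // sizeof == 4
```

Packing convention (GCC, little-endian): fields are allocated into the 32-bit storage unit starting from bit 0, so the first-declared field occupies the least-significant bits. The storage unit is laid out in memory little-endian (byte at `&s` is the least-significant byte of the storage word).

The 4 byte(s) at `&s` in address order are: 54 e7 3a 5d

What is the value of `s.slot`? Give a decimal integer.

5

[0]=0x54 [1]=0xe7 [2]=0x3a [3]=0x5d (little-endian) → word 0x5d3ae754
kind:1 @ bit 0 → (0x5d3ae754>>0)&0x1 = 0x0
tag:12 @ bit 1 → (0x5d3ae754>>1)&0xfff = 0x3aa
seq:11 @ bit 13 → (0x5d3ae754>>13)&0x7ff = 0x1d7
slot:3 @ bit 24 → (0x5d3ae754>>24)&0x7 = 0x5  ←
state:3 @ bit 27 → (0x5d3ae754>>27)&0x7 = 0x3
mode:2 @ bit 30 → (0x5d3ae754>>30)&0x3 = 0x1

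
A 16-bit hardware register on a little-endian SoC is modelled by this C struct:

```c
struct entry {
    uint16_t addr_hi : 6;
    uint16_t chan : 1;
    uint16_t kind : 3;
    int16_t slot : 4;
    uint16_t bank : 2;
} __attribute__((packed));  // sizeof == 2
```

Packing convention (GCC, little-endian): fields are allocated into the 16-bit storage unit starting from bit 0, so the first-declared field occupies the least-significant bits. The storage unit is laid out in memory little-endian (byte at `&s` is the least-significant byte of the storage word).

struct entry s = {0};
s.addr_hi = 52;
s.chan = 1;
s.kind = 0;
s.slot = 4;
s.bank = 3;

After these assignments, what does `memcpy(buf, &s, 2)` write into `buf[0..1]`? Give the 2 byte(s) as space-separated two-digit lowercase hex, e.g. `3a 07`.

74 d0

addr_hi:6 = 52 → 0x34 << 0 → word 0x0034
chan:1 = 1 → 0x1 << 6 → word 0x0074
kind:3 = 0 → 0x0 << 7 → word 0x0074
slot:4 = 4 → 0x4 << 10 → word 0x1074
bank:2 = 3 → 0x3 << 14 → word 0xd074
word = 0xd074 → little-endian bytes:
  [0]=0x74  [1]=0xd0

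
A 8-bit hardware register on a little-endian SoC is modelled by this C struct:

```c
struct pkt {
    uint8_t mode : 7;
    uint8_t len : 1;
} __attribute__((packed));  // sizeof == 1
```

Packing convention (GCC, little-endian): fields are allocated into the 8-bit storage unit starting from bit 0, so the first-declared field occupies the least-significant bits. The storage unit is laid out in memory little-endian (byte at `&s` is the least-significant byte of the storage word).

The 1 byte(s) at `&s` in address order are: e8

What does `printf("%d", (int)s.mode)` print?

[0]=0xe8 (little-endian) → word 0xe8
mode:7 @ bit 0 → (0xe8>>0)&0x7f = 0x68  ←
len:1 @ bit 7 → (0xe8>>7)&0x1 = 0x1

104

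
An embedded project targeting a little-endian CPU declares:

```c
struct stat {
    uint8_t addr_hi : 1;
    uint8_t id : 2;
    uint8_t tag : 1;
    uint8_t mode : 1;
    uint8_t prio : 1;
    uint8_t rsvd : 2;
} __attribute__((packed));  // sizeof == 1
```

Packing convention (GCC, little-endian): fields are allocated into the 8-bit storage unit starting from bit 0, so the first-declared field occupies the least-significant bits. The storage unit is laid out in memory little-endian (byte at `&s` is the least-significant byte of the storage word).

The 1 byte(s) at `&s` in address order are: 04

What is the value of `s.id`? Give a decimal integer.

[0]=0x04 (little-endian) → word 0x04
addr_hi [0+:1] = (word>>0) & 0x1 = 0
id [1+:2] = (word>>1) & 0x3 = 2  ←
tag [3+:1] = (word>>3) & 0x1 = 0
mode [4+:1] = (word>>4) & 0x1 = 0
prio [5+:1] = (word>>5) & 0x1 = 0
rsvd [6+:2] = (word>>6) & 0x3 = 0

2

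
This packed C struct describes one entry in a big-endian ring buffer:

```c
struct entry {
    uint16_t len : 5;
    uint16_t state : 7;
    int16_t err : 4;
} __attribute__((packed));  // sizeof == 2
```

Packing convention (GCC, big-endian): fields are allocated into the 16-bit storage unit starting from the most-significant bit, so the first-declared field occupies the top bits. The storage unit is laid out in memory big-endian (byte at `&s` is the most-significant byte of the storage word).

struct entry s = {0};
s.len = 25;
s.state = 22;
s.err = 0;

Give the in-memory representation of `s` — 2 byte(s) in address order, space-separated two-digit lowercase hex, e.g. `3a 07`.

c9 60

len (5b) val=25 bits=0x19 at bit 11: 0xc800
state (7b) val=22 bits=0x16 at bit 4: 0xc960
err (4b) val=0 bits=0x0 at bit 0: 0xc960
word = 0xc960 → big-endian bytes:
  [0]=0xc9  [1]=0x60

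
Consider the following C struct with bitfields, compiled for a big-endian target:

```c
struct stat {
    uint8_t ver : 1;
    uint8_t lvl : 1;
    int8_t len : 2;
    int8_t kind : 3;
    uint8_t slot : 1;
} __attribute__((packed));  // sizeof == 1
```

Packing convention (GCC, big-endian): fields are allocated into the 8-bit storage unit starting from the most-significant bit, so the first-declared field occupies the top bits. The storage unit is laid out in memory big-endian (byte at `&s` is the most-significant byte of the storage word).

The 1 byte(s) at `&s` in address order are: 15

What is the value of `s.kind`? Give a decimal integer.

2

[0]=0x15 (big-endian) → word 0x15
ver:1 @ bit 7 → (0x15>>7)&0x1 = 0x0
lvl:1 @ bit 6 → (0x15>>6)&0x1 = 0x0
len:2 @ bit 4 → (0x15>>4)&0x3 = 0x1
kind:3 @ bit 1 → (0x15>>1)&0x7 = 0x2  ←
slot:1 @ bit 0 → (0x15>>0)&0x1 = 0x1
kind signed 3b, MSB=0: value = 2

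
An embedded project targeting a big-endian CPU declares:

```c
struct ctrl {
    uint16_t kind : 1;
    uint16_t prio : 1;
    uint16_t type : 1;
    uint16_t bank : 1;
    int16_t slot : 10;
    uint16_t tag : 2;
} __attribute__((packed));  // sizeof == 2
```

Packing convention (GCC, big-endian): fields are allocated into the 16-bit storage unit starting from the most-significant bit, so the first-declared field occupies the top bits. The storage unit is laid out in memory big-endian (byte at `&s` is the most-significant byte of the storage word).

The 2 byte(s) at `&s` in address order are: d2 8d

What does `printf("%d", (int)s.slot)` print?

[0]=0xd2 [1]=0x8d (big-endian) → word 0xd28d
kind [15+:1] = (word>>15) & 0x1 = 1
prio [14+:1] = (word>>14) & 0x1 = 1
type [13+:1] = (word>>13) & 0x1 = 0
bank [12+:1] = (word>>12) & 0x1 = 1
slot [2+:10] = (word>>2) & 0x3ff = 163  ←
tag [0+:2] = (word>>0) & 0x3 = 1
slot signed 10b, MSB=0: value = 163

163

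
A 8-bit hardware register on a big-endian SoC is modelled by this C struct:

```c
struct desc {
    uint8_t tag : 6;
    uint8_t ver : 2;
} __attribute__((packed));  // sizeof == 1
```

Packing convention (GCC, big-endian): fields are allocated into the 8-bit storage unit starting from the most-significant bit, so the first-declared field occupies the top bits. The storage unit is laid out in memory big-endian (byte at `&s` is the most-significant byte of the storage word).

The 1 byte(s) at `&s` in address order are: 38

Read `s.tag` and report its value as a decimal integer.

14

[0]=0x38 (big-endian) → word 0x38
tag:6 @ bit 2 → (0x38>>2)&0x3f = 0xe  ←
ver:2 @ bit 0 → (0x38>>0)&0x3 = 0x0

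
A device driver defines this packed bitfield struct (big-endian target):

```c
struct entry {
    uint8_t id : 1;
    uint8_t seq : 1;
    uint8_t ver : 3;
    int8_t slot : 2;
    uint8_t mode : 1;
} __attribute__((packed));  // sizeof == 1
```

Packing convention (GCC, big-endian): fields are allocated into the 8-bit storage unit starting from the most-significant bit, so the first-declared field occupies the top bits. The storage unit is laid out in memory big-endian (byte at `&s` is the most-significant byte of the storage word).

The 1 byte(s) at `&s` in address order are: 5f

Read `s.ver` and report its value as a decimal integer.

[0]=0x5f (big-endian) → word 0x5f
id [7+:1] = (word>>7) & 0x1 = 0
seq [6+:1] = (word>>6) & 0x1 = 1
ver [3+:3] = (word>>3) & 0x7 = 3  ←
slot [1+:2] = (word>>1) & 0x3 = 3
mode [0+:1] = (word>>0) & 0x1 = 1

3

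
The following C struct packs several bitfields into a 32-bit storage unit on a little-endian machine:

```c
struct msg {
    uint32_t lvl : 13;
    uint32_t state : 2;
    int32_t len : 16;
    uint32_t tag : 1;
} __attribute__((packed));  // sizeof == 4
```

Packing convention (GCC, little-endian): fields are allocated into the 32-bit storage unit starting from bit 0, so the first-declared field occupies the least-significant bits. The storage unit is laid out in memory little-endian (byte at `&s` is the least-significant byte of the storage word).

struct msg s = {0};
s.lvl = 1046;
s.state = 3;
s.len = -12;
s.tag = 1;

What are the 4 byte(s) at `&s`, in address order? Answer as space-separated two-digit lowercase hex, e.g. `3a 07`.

16 64 fa ff

lvl (13b) val=1046 bits=0x416 at bit 0: 0x00000416
state (2b) val=3 bits=0x3 at bit 13: 0x00006416
len (16b) val=-12 bits=0xfff4 at bit 15: 0x7ffa6416
tag (1b) val=1 bits=0x1 at bit 31: 0xfffa6416
word = 0xfffa6416 → little-endian bytes:
  [0]=0x16  [1]=0x64  [2]=0xfa  [3]=0xff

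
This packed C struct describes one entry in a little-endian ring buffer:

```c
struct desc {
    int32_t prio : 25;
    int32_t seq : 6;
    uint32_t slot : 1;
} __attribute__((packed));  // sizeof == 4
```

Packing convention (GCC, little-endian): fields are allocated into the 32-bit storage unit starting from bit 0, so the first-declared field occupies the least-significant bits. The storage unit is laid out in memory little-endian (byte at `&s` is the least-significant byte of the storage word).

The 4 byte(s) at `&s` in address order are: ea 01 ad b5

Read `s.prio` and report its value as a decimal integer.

-5438998

[0]=0xea [1]=0x01 [2]=0xad [3]=0xb5 (little-endian) → word 0xb5ad01ea
prio:25 @ bit 0 → (0xb5ad01ea>>0)&0x1ffffff = 0x1ad01ea  ←
seq:6 @ bit 25 → (0xb5ad01ea>>25)&0x3f = 0x1a
slot:1 @ bit 31 → (0xb5ad01ea>>31)&0x1 = 0x1
prio signed 25b, MSB=1: 28115434 - 33554432 = -5438998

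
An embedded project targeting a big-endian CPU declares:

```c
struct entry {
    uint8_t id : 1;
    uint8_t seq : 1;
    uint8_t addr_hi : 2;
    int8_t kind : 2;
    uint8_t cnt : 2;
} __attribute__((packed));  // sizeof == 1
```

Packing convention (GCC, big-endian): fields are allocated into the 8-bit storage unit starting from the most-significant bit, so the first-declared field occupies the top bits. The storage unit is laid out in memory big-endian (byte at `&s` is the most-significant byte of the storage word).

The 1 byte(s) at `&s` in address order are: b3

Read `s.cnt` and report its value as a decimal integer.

[0]=0xb3 (big-endian) → word 0xb3
id:1 @ bit 7 → (0xb3>>7)&0x1 = 0x1
seq:1 @ bit 6 → (0xb3>>6)&0x1 = 0x0
addr_hi:2 @ bit 4 → (0xb3>>4)&0x3 = 0x3
kind:2 @ bit 2 → (0xb3>>2)&0x3 = 0x0
cnt:2 @ bit 0 → (0xb3>>0)&0x3 = 0x3  ←

3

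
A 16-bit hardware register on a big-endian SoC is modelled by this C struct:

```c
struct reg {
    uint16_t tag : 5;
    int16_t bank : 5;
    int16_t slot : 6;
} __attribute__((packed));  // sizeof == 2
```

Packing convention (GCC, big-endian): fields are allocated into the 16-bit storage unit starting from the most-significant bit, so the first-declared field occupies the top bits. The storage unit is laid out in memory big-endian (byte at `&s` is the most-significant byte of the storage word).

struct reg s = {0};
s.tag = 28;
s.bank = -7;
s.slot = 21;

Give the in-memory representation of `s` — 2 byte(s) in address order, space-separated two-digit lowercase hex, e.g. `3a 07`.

tag (5b) val=28 bits=0x1c at bit 11: 0xe000
bank (5b) val=-7 bits=0x19 at bit 6: 0xe640
slot (6b) val=21 bits=0x15 at bit 0: 0xe655
word = 0xe655 → big-endian bytes:
  [0]=0xe6  [1]=0x55

e6 55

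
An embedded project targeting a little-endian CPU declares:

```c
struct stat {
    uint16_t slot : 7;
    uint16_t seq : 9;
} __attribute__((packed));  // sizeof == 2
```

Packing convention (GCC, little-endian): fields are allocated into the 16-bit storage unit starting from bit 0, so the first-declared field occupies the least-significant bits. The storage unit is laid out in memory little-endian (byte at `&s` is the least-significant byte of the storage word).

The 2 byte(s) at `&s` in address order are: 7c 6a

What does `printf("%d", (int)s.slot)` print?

124

[0]=0x7c [1]=0x6a (little-endian) → word 0x6a7c
slot [0+:7] = (word>>0) & 0x7f = 124  ←
seq [7+:9] = (word>>7) & 0x1ff = 212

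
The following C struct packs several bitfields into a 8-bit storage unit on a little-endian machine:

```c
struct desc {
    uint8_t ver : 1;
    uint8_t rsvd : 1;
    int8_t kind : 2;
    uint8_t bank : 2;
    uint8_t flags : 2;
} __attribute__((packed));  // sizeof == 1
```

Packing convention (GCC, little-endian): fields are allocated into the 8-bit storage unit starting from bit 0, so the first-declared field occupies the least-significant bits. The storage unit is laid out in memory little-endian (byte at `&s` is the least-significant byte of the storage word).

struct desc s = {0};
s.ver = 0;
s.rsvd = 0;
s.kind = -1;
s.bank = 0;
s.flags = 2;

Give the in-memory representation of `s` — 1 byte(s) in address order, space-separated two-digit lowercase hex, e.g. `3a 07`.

8c

ver:1 = 0 → 0x0 << 0 → word 0x00
rsvd:1 = 0 → 0x0 << 1 → word 0x00
kind:2 = -1 → 0x3 << 2 → word 0x0c
bank:2 = 0 → 0x0 << 4 → word 0x0c
flags:2 = 2 → 0x2 << 6 → word 0x8c
word = 0x8c → little-endian bytes:
  [0]=0x8c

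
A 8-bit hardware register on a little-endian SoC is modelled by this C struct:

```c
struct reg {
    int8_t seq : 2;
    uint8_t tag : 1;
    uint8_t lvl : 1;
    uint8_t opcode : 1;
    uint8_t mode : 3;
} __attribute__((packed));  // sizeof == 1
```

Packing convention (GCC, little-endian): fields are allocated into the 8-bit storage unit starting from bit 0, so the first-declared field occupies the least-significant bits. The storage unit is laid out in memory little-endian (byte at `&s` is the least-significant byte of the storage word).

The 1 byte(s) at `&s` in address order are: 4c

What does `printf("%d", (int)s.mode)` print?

2

[0]=0x4c (little-endian) → word 0x4c
seq [0+:2] = (word>>0) & 0x3 = 0
tag [2+:1] = (word>>2) & 0x1 = 1
lvl [3+:1] = (word>>3) & 0x1 = 1
opcode [4+:1] = (word>>4) & 0x1 = 0
mode [5+:3] = (word>>5) & 0x7 = 2  ←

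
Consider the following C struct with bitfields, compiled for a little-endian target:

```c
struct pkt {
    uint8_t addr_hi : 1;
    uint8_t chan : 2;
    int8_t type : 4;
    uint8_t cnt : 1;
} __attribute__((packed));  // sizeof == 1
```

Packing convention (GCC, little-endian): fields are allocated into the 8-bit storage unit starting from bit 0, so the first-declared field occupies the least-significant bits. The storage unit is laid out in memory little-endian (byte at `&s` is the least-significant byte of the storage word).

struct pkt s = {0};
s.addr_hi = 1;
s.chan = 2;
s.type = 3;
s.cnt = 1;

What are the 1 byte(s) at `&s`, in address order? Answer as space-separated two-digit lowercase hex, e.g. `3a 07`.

addr_hi:1 = 1 → 0x1 << 0 → word 0x01
chan:2 = 2 → 0x2 << 1 → word 0x05
type:4 = 3 → 0x3 << 3 → word 0x1d
cnt:1 = 1 → 0x1 << 7 → word 0x9d
word = 0x9d → little-endian bytes:
  [0]=0x9d

9d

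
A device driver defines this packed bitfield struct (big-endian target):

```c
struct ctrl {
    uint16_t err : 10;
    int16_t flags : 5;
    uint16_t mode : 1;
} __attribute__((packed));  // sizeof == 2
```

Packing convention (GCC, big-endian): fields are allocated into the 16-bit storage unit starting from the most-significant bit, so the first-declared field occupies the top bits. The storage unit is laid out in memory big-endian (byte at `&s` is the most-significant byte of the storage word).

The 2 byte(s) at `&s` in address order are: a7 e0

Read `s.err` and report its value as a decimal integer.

[0]=0xa7 [1]=0xe0 (big-endian) → word 0xa7e0
err [6+:10] = (word>>6) & 0x3ff = 671  ←
flags [1+:5] = (word>>1) & 0x1f = 16
mode [0+:1] = (word>>0) & 0x1 = 0

671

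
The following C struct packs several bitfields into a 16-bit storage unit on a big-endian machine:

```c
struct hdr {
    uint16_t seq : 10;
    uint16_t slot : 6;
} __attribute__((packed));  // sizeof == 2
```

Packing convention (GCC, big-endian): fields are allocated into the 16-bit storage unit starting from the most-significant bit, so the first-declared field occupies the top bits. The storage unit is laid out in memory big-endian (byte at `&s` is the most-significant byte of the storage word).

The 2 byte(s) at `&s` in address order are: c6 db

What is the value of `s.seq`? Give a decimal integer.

795

[0]=0xc6 [1]=0xdb (big-endian) → word 0xc6db
seq:10 @ bit 6 → (0xc6db>>6)&0x3ff = 0x31b  ←
slot:6 @ bit 0 → (0xc6db>>0)&0x3f = 0x1b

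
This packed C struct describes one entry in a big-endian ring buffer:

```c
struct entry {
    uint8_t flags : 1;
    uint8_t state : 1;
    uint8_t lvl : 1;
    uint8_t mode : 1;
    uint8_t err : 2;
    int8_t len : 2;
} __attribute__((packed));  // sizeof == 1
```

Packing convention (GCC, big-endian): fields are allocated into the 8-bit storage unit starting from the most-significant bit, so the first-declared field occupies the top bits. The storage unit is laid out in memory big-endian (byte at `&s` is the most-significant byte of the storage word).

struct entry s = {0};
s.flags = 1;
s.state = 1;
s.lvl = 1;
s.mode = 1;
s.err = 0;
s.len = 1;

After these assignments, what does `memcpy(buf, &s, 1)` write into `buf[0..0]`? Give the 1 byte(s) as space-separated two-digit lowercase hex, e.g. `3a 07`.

[7+:1] flags=1 & 0x1 = 0x1; word=0x80
[6+:1] state=1 & 0x1 = 0x1; word=0xc0
[5+:1] lvl=1 & 0x1 = 0x1; word=0xe0
[4+:1] mode=1 & 0x1 = 0x1; word=0xf0
[2+:2] err=0 & 0x3 = 0x0; word=0xf0
[0+:2] len=1 & 0x3 = 0x1; word=0xf1
word = 0xf1 → big-endian bytes:
  [0]=0xf1

f1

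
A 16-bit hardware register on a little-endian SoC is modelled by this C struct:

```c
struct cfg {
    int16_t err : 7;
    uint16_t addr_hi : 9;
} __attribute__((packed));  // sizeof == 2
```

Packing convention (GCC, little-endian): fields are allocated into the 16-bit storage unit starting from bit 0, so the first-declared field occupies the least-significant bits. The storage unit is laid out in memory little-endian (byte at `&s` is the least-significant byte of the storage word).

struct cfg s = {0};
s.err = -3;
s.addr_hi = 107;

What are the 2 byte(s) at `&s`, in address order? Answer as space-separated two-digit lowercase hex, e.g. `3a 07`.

fd 35

err (7b) val=-3 bits=0x7d at bit 0: 0x007d
addr_hi (9b) val=107 bits=0x6b at bit 7: 0x35fd
word = 0x35fd → little-endian bytes:
  [0]=0xfd  [1]=0x35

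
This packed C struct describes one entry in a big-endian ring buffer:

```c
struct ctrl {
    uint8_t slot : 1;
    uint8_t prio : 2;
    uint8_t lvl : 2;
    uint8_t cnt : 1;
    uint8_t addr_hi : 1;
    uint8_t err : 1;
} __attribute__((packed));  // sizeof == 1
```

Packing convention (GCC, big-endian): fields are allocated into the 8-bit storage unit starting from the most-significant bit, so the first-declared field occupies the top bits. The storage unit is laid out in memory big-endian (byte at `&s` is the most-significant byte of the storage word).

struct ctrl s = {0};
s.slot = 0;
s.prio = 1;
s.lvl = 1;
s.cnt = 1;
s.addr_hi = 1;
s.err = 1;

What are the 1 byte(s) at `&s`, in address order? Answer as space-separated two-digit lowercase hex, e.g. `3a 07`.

2f

[7+:1] slot=0 & 0x1 = 0x0; word=0x00
[5+:2] prio=1 & 0x3 = 0x1; word=0x20
[3+:2] lvl=1 & 0x3 = 0x1; word=0x28
[2+:1] cnt=1 & 0x1 = 0x1; word=0x2c
[1+:1] addr_hi=1 & 0x1 = 0x1; word=0x2e
[0+:1] err=1 & 0x1 = 0x1; word=0x2f
word = 0x2f → big-endian bytes:
  [0]=0x2f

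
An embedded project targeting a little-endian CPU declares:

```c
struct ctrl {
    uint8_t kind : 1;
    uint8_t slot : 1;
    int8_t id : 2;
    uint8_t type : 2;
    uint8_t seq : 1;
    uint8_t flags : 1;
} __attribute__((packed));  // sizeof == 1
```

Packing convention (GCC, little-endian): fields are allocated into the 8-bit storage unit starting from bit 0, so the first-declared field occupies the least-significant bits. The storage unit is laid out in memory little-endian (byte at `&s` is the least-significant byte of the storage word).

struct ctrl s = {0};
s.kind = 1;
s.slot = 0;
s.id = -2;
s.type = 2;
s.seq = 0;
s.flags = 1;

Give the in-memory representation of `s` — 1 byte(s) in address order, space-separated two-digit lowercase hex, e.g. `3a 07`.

a9

kind (1b) val=1 bits=0x1 at bit 0: 0x01
slot (1b) val=0 bits=0x0 at bit 1: 0x01
id (2b) val=-2 bits=0x2 at bit 2: 0x09
type (2b) val=2 bits=0x2 at bit 4: 0x29
seq (1b) val=0 bits=0x0 at bit 6: 0x29
flags (1b) val=1 bits=0x1 at bit 7: 0xa9
word = 0xa9 → little-endian bytes:
  [0]=0xa9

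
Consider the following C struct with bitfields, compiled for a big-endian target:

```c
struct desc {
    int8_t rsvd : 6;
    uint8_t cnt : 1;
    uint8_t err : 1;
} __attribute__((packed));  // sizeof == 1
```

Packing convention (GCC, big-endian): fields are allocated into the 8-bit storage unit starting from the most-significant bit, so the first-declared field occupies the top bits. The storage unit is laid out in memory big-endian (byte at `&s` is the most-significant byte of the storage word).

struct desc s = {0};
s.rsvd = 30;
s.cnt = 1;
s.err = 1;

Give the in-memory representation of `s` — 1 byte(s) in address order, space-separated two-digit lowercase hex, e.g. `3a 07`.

rsvd:6 = 30 → 0x1e << 2 → word 0x78
cnt:1 = 1 → 0x1 << 1 → word 0x7a
err:1 = 1 → 0x1 << 0 → word 0x7b
word = 0x7b → big-endian bytes:
  [0]=0x7b

7b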